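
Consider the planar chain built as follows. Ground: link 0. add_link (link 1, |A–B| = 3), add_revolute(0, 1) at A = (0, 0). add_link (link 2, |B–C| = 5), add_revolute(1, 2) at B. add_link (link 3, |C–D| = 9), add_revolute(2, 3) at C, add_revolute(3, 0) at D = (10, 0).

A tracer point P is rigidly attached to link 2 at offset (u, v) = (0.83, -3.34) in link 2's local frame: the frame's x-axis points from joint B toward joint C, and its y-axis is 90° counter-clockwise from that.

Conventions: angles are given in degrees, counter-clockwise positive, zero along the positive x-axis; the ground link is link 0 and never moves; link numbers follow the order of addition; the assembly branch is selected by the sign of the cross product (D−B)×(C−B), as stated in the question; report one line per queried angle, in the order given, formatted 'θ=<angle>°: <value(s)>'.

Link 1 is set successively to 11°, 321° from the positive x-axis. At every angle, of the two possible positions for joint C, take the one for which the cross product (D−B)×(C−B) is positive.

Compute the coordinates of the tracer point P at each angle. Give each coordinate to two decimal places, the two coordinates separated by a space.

A=(0,0), D=(10.00,0)
θ=11°: B = A + 3.00·(cos11°, sin11°) = (2.9449, 0.5724)
θ=11°: |BD| = 7.0783
θ=11°: circle(B,5.00) ∩ circle(D,9.00): a=-0.4166, h=4.9826
θ=11°:   candidates: C₊=(2.9326,5.5724) cross=35.268; C₋=(2.1267,-4.3602) cross=-35.268
θ=11°:   branch + wants cross > 0 → take C=(2.9326,5.5724) (cross=35.268)
θ=11°: ex = (C−B)/|BC| = (-0.0025,1.0000); ey = (-1.0000,-0.0025)
θ=11°: P = B + 0.83·ex + -3.34·ey = (6.2828,1.4106)
θ=321°: B = A + 3.00·(cos321°, sin321°) = (2.3314, -1.8880)
θ=321°: |BD| = 7.8975
θ=321°: circle(B,5.00) ∩ circle(D,9.00): a=0.4034, h=4.9837
θ=321°:   candidates: C₊=(1.5317,3.0477) cross=39.359; C₋=(3.9145,-6.6307) cross=-39.359
θ=321°:   branch + wants cross > 0 → take C=(1.5317,3.0477) (cross=39.359)
θ=321°: ex = (C−B)/|BC| = (-0.1599,0.9871); ey = (-0.9871,-0.1599)
θ=321°: P = B + 0.83·ex + -3.34·ey = (5.4957,-0.5344)

θ=11°: 6.28 1.41
θ=321°: 5.50 -0.53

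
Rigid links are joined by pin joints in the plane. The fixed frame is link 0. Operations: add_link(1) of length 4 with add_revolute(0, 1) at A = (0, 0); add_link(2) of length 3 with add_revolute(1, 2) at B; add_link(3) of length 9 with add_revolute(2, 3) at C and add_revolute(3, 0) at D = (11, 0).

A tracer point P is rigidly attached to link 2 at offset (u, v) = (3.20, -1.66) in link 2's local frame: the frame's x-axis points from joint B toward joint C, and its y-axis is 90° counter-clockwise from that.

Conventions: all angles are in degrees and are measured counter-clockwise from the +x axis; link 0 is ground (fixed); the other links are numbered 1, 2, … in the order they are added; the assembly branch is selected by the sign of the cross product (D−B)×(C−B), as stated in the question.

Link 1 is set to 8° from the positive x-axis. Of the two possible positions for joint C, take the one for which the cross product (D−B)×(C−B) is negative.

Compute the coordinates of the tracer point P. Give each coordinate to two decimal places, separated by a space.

A=(0,0), D=(11.00,0)
B = A + 4.00·(cos8°, sin8°) = (3.9611, 0.5567)
|BD| = 7.0609
circle(B,3.00) ∩ circle(D,9.00): a=-1.5680, h=2.5576
  candidates: C₊=(2.5996,3.2299) cross=18.059; C₋=(2.1963,-1.8693) cross=-18.059
  branch - wants cross < 0 → take C=(2.1963,-1.8693) (cross=-18.059)
ex = (C−B)/|BC| = (-0.5883,-0.8087); ey = (0.8087,-0.5883)
P = B + 3.20·ex + -1.66·ey = (0.7362,-1.0545)

0.74 -1.05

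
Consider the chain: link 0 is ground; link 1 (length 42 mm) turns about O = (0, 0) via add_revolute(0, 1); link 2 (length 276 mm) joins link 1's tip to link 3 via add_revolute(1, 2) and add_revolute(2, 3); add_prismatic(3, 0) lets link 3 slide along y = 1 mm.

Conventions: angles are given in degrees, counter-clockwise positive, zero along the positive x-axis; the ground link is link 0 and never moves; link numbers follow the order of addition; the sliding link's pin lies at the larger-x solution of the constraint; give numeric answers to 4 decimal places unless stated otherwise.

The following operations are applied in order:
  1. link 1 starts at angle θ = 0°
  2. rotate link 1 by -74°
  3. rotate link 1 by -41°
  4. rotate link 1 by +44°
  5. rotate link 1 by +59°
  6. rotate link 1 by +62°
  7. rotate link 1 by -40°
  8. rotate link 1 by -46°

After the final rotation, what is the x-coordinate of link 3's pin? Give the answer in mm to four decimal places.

geometry: r = 42 mm, L = 276 mm, e = 1 mm; θ starts at 0°
rotate link 1 by -74°: θ ← 0° -74° = -74°
rotate link 1 by -41°: θ ← -74° -41° = -115°
rotate link 1 by +44°: θ ← -115° +44° = -71°
rotate link 1 by +59°: θ ← -71° +59° = -12°
rotate link 1 by +62°: θ ← -12° +62° = 50°
rotate link 1 by -40°: θ ← 50° -40° = 10°
rotate link 1 by -46°: θ ← 10° -46° = -36°
crank pin P = (r cos θ, r sin θ) = (33.978714, -24.686981)
h = r sin θ − e = -24.686981 − 1 = -25.686981
x = r cos θ + √(L² − h²) = 33.978714 + 274.802072 = 308.780786

308.7808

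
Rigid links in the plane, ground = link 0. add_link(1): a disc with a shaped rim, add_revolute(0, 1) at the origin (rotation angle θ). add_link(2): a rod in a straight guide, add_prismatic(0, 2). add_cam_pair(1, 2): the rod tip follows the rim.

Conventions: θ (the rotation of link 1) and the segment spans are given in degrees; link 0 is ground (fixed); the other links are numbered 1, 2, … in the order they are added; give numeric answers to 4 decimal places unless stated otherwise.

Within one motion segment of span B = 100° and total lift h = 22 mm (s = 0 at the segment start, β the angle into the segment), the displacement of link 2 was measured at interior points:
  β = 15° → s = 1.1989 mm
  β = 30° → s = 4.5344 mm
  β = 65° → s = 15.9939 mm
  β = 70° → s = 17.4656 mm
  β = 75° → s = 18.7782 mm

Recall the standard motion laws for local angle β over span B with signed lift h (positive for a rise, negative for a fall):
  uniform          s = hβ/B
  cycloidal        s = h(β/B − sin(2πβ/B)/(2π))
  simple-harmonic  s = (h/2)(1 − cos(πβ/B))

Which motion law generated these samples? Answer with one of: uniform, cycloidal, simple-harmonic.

candidates at β/B = r: uniform s = h·r (linear in β); cycloidal s = h·(r − sin(2πr)/(2π)); simple-harmonic s = (h/2)(1 − cos(πr))
β=15°: printed 1.1989 | uniform 3.3000, cycloidal 0.4673, simple-harmonic 1.1989
β=30°: printed 4.5344 | uniform 6.6000, cycloidal 3.2700, simple-harmonic 4.5344
β=65°: printed 15.9939 | uniform 14.3000, cycloidal 17.1327, simple-harmonic 15.9939
β=70°: printed 17.4656 | uniform 15.4000, cycloidal 18.7300, simple-harmonic 17.4656
β=75°: printed 18.7782 | uniform 16.5000, cycloidal 20.0014, simple-harmonic 18.7782
only one law matches every sample → simple-harmonic

simple-harmonic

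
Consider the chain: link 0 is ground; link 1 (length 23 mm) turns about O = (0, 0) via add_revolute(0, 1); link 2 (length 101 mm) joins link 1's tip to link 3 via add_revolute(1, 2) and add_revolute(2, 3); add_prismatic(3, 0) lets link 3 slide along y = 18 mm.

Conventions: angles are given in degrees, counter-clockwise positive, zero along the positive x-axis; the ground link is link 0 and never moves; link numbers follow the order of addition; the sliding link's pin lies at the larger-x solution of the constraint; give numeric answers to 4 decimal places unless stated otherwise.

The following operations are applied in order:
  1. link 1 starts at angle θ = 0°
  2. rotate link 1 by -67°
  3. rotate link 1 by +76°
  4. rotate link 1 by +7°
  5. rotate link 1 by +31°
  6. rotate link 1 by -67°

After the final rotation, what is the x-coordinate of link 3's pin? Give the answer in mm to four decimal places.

geometry: r = 23 mm, L = 101 mm, e = 18 mm; θ starts at 0°
rotate link 1 by -67°: θ ← 0° -67° = -67°
rotate link 1 by +76°: θ ← -67° +76° = 9°
rotate link 1 by +7°: θ ← 9° +7° = 16°
rotate link 1 by +31°: θ ← 16° +31° = 47°
rotate link 1 by -67°: θ ← 47° -67° = -20°
crank pin P = (r cos θ, r sin θ) = (21.612930, -7.866463)
h = r sin θ − e = -7.866463 − 18 = -25.866463
x = r cos θ + √(L² − h²) = 21.612930 + 97.631583 = 119.244514

119.2445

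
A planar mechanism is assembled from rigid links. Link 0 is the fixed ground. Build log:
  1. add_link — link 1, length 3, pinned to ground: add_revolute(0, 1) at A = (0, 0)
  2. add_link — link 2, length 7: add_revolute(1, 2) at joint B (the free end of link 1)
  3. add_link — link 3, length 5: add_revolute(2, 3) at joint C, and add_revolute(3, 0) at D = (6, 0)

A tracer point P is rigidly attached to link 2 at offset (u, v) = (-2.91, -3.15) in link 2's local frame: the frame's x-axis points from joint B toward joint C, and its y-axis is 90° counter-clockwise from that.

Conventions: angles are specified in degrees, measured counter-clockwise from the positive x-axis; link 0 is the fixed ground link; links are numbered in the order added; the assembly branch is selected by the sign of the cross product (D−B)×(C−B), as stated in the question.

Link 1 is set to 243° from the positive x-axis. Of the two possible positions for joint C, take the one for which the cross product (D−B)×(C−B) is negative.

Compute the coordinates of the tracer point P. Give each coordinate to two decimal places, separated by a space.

A=(0,0), D=(6.00,0)
B = A + 3.00·(cos243°, sin243°) = (-1.3620, -2.6730)
|BD| = 7.8322
circle(B,7.00) ∩ circle(D,5.00): a=5.4482, h=4.3951
  candidates: C₊=(2.2592,3.3176) cross=34.423; C₋=(5.2591,-4.9448) cross=-34.423
  branch - wants cross < 0 → take C=(5.2591,-4.9448) (cross=-34.423)
ex = (C−B)/|BC| = (0.9459,-0.3245); ey = (0.3245,0.9459)
P = B + -2.91·ex + -3.15·ey = (-5.1368,-4.7081)

-5.14 -4.71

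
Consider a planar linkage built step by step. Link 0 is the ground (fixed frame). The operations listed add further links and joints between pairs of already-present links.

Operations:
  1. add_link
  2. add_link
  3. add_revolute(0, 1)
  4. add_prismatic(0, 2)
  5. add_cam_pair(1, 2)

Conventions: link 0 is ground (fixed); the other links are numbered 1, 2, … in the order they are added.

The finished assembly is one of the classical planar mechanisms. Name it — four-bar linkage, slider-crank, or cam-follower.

links: 3 (incl. ground); joints: 1 revolute, 1 prismatic, 1 higher (cam) pair, forming one closed loop
3 links, revolute + prismatic + higher pair in one loop → cam-follower

cam-follower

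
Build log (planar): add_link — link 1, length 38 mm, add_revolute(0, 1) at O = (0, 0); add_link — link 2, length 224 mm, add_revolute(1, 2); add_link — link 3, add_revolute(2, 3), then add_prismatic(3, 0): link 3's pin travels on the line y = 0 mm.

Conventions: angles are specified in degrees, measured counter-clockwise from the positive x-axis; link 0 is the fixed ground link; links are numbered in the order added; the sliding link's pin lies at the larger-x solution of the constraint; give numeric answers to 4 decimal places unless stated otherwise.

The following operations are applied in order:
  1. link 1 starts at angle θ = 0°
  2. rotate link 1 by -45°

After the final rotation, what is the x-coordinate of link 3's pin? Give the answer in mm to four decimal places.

geometry: r = 38 mm, L = 224 mm, e = 0 mm; θ starts at 0°
rotate link 1 by -45°: θ ← 0° -45° = -45°
crank pin P = (r cos θ, r sin θ) = (26.870058, -26.870058)
h = r sin θ − e = -26.870058 − 0 = -26.870058
x = r cos θ + √(L² − h²) = 26.870058 + 222.382553 = 249.252611

249.2526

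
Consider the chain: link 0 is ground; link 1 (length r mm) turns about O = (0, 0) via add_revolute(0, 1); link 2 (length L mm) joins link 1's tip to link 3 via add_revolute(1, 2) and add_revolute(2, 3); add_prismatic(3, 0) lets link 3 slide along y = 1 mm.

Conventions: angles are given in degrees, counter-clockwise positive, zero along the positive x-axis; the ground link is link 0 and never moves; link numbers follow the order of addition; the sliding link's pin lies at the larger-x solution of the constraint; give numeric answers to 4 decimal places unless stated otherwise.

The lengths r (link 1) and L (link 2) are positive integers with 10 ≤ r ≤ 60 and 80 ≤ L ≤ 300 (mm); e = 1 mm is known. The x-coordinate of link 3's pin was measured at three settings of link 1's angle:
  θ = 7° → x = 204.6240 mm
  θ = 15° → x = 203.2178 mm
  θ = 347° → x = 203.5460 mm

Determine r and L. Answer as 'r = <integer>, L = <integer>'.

constraint per measurement: (x − r cos θ)² + (r sin θ − e)² = L²
subtracting the θ₁ and θ₂ equations cancels the r² and L² terms:
r = (x₁² − x₂²) / (2[(x₁cos θ₁ + e sin θ₁) − (x₂cos θ₂ + e sin θ₂)]) = 43.0013 → r = 43
L² = (x₁ − r cos θ₁)² + (r sin θ₁ − e)² = 26244.0069 → L = 162.0000 → L = 162
check at θ₃=347°: x = 203.5460 (printed 203.5460) ✓

r = 43, L = 162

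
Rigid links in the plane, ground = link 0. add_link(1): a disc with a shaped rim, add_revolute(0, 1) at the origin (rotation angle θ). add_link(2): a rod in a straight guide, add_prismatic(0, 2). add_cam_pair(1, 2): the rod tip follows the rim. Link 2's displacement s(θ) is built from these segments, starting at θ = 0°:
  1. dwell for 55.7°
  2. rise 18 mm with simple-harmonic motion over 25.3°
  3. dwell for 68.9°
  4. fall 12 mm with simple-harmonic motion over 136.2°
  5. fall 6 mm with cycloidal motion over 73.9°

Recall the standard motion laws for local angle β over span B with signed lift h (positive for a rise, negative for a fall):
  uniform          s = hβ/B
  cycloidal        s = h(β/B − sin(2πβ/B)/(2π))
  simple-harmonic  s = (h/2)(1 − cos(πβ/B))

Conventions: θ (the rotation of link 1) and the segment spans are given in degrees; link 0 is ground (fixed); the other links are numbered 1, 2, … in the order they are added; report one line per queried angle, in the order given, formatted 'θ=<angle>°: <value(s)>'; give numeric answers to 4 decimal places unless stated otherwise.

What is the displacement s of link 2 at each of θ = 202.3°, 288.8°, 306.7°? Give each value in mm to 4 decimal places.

segment 1 (0° to 55.7°, dwell): s unchanged at 0.0000
segment 2 (55.7° to 81°, simple-harmonic, h = 18) is passed completely: s = 0.0000 + (18) = 18.0000
segment 3 (81° to 149.9°, dwell): s unchanged at 18.0000
θ = 202.3° falls in segment 4 (149.9° to 286.1°, simple-harmonic, h = -12): β = 202.3 − 149.9 = 52.4°, B = 136.2°; Δs = -12/2·(1 − cos(π·0.3847)) = -3.8744; s = 18.0000 − 3.8744 = 14.1256
segment 4 (149.9° to 286.1°, simple-harmonic, h = -12) is passed completely: s = 18.0000 + (-12) = 6.0000
θ = 288.8° falls in segment 5 (286.1° to 360°, cycloidal, h = -6): β = 288.8 − 286.1 = 2.7°, B = 73.9°; Δs = -6·(0.0365 − sin(2π·0.0365)/(2π)) = -0.0019; s = 6.0000 − 0.0019 = 5.9981
θ = 306.7° falls in segment 5 (286.1° to 360°, cycloidal, h = -6): β = 306.7 − 286.1 = 20.6°, B = 73.9°; Δs = -6·(0.2788 − sin(2π·0.2788)/(2π)) = -0.7331; s = 6.0000 − 0.7331 = 5.2669

θ=202.3°: 14.1256
θ=288.8°: 5.9981
θ=306.7°: 5.2669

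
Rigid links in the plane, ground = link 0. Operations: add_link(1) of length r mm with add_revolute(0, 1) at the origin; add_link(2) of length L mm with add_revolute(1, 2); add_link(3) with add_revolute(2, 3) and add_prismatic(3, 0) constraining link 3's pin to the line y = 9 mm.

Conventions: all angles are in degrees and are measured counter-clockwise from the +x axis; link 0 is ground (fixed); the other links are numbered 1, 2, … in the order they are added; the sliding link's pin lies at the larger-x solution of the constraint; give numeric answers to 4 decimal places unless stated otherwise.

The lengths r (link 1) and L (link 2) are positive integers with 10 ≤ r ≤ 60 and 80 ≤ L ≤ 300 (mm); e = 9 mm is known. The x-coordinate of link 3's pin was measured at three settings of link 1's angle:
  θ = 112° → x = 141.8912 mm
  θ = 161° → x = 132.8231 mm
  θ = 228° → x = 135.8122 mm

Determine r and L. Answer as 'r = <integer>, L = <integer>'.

constraint per measurement: (x − r cos θ)² + (r sin θ − e)² = L²
subtracting the θ₁ and θ₂ equations cancels the r² and L² terms:
r = (x₁² − x₂²) / (2[(x₁cos θ₁ + e sin θ₁) − (x₂cos θ₂ + e sin θ₂)]) = 16.0000 → r = 16
L² = (x₁ − r cos θ₁)² + (r sin θ₁ − e)² = 21903.9918 → L = 148.0000 → L = 148
check at θ₃=228°: x = 135.8122 (printed 135.8122) ✓

r = 16, L = 148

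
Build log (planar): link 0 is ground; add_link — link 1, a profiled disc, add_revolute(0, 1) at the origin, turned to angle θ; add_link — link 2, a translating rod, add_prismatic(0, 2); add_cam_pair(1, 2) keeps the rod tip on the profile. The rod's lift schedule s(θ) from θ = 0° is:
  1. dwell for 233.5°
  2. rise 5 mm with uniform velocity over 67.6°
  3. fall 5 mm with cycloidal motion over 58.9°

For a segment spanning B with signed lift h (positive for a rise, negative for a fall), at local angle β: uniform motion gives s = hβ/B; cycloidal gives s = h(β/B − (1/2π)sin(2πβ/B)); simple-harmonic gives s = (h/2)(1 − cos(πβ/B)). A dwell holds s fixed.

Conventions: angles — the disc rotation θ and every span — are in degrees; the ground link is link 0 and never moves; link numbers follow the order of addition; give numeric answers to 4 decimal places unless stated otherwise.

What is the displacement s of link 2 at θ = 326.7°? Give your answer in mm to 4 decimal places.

seg 1 [0°–233.5°] dwell: s stays 0.0000
seg 2 [233.5°–301.1°] uniform, h=5: full span → s += 5 → s = 5.0000
seg 3 [301.1°–360°] cycloidal, h=-5: θ=326.7° here. β=25.6, B=58.9. -5·(0.4346 − sin(2π·0.4346)/(2π)) = -1.8555 → s = 3.1445

3.1445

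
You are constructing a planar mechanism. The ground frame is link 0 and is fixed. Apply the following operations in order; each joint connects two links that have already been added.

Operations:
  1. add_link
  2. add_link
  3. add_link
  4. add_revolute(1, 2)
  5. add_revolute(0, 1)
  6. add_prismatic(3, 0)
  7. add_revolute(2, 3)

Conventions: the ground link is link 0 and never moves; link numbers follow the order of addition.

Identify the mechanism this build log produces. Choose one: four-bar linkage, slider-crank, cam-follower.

links: 4 (incl. ground); joints: 3 revolute, 1 prismatic, 0 higher (cam) pair, forming one closed loop
4 links, 3 revolutes + 1 prismatic in one loop → slider-crank

slider-crank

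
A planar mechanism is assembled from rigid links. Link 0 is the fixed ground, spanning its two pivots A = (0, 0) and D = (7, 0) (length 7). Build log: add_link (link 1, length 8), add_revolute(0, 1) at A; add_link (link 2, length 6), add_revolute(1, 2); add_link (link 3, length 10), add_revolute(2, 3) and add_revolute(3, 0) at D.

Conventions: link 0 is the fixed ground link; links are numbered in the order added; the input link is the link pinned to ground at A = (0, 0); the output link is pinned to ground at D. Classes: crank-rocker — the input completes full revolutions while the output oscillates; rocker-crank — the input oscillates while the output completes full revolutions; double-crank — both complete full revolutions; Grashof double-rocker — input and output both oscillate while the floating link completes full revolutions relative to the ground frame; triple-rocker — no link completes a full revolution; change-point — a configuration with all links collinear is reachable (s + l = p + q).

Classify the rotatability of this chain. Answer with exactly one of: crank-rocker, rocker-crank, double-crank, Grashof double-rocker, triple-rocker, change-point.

lengths: ground=7, input=8, coupler=6, output=10
sorted: s=6 (shortest), l=10 (longest), p+q=15
s + l = 16 vs p + q = 15
s + l > p + q → non-Grashof → no link fully rotates → triple-rocker

triple-rocker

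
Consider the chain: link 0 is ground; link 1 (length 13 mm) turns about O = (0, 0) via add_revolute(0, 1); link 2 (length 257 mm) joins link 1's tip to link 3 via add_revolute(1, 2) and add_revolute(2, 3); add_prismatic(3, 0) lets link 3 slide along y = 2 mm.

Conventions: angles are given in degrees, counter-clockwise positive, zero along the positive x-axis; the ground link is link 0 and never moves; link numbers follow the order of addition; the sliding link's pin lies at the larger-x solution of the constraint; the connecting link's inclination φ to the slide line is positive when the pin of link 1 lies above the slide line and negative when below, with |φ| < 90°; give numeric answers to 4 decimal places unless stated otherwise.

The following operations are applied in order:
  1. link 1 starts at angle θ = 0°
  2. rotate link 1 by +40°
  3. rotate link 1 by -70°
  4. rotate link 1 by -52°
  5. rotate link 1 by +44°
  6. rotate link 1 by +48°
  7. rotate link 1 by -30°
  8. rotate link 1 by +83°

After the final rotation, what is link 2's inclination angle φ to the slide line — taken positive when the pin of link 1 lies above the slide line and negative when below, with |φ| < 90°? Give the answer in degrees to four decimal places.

geometry: r = 13 mm, L = 257 mm, e = 2 mm; θ starts at 0°
rotate link 1 by +40°: θ ← 0° +40° = 40°
rotate link 1 by -70°: θ ← 40° -70° = -30°
rotate link 1 by -52°: θ ← -30° -52° = -82°
rotate link 1 by +44°: θ ← -82° +44° = -38°
rotate link 1 by +48°: θ ← -38° +48° = 10°
rotate link 1 by -30°: θ ← 10° -30° = -20°
rotate link 1 by +83°: θ ← -20° +83° = 63°
h = r sin θ − e = 11.583085 − 2 = 9.583085
sin φ = h / L = 9.583085 / 257 = 0.03728827
φ = arcsin(0.03728827) = 2.136956°

2.1370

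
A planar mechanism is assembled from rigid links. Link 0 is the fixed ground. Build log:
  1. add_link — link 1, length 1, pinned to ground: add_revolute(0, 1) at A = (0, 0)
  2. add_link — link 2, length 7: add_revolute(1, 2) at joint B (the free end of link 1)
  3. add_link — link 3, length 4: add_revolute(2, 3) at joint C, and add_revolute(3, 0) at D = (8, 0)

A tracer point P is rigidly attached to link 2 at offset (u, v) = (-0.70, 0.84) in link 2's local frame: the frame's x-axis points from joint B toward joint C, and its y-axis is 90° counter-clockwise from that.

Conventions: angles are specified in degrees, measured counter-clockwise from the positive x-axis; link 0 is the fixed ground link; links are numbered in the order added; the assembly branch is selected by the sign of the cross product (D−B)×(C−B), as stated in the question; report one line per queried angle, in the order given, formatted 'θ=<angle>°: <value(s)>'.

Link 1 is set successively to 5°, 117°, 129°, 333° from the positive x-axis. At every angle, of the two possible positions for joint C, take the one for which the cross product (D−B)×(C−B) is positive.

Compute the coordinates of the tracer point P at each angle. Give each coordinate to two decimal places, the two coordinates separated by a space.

A=(0,0), D=(8.00,0)
θ=5°: B = A + 1.00·(cos5°, sin5°) = (0.9962, 0.0872)
θ=5°: |BD| = 7.0043
θ=5°: circle(B,7.00) ∩ circle(D,4.00): a=5.8579, h=3.8322
θ=5°:   candidates: C₊=(6.9013,3.8461) cross=26.842; C₋=(6.8059,-3.8176) cross=-26.842
θ=5°:   branch + wants cross > 0 → take C=(6.9013,3.8461) (cross=26.842)
θ=5°: ex = (C−B)/|BC| = (0.8436,0.5370); ey = (-0.5370,0.8436)
θ=5°: P = B + -0.70·ex + 0.84·ey = (-0.0454,0.4199)
θ=117°: B = A + 1.00·(cos117°, sin117°) = (-0.4540, 0.8910)
θ=117°: |BD| = 8.5008
θ=117°: circle(B,7.00) ∩ circle(D,4.00): a=6.1914, h=3.2660
θ=117°:   candidates: C₊=(6.0456,3.4900) cross=27.763; C₋=(5.3610,-3.0059) cross=-27.763
θ=117°:   branch + wants cross > 0 → take C=(6.0456,3.4900) (cross=27.763)
θ=117°: ex = (C−B)/|BC| = (0.9285,0.3713); ey = (-0.3713,0.9285)
θ=117°: P = B + -0.70·ex + 0.84·ey = (-1.4158,1.4111)
θ=129°: B = A + 1.00·(cos129°, sin129°) = (-0.6293, 0.7771)
θ=129°: |BD| = 8.6642
θ=129°: circle(B,7.00) ∩ circle(D,4.00): a=6.2365, h=3.1790
θ=129°:   candidates: C₊=(5.8672,3.3839) cross=27.544; C₋=(5.2969,-2.9484) cross=-27.544
θ=129°:   branch + wants cross > 0 → take C=(5.8672,3.3839) (cross=27.544)
θ=129°: ex = (C−B)/|BC| = (0.9281,0.3724); ey = (-0.3724,0.9281)
θ=129°: P = B + -0.70·ex + 0.84·ey = (-1.5918,1.2960)
θ=333°: B = A + 1.00·(cos333°, sin333°) = (0.8910, -0.4540)
θ=333°: |BD| = 7.1235
θ=333°: circle(B,7.00) ∩ circle(D,4.00): a=5.8780, h=3.8012
θ=333°:   candidates: C₊=(6.5148,3.7141) cross=27.077; C₋=(6.9993,-3.8728) cross=-27.077
θ=333°:   branch + wants cross > 0 → take C=(6.5148,3.7141) (cross=27.077)
θ=333°: ex = (C−B)/|BC| = (0.8034,0.5954); ey = (-0.5954,0.8034)
θ=333°: P = B + -0.70·ex + 0.84·ey = (-0.1715,-0.1959)

θ=5°: -0.05 0.42
θ=117°: -1.42 1.41
θ=129°: -1.59 1.30
θ=333°: -0.17 -0.20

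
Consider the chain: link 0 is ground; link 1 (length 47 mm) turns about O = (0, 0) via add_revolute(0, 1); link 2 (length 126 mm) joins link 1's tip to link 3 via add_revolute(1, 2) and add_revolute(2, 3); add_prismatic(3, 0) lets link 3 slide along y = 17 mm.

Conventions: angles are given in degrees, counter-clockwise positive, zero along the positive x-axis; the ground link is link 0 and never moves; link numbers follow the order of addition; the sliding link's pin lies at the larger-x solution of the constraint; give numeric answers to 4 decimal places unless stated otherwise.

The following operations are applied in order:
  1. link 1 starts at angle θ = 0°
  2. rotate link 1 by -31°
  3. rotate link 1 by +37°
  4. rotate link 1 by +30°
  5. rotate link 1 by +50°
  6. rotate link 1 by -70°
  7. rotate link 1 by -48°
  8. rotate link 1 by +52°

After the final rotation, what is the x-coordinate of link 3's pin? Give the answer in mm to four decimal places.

geometry: r = 47 mm, L = 126 mm, e = 17 mm; θ starts at 0°
rotate link 1 by -31°: θ ← 0° -31° = -31°
rotate link 1 by +37°: θ ← -31° +37° = 6°
rotate link 1 by +30°: θ ← 6° +30° = 36°
rotate link 1 by +50°: θ ← 36° +50° = 86°
rotate link 1 by -70°: θ ← 86° -70° = 16°
rotate link 1 by -48°: θ ← 16° -48° = -32°
rotate link 1 by +52°: θ ← -32° +52° = 20°
crank pin P = (r cos θ, r sin θ) = (44.165553, 16.074947)
h = r sin θ − e = 16.074947 − 17 = -0.925053
x = r cos θ + √(L² − h²) = 44.165553 + 125.996604 = 170.162157

170.1622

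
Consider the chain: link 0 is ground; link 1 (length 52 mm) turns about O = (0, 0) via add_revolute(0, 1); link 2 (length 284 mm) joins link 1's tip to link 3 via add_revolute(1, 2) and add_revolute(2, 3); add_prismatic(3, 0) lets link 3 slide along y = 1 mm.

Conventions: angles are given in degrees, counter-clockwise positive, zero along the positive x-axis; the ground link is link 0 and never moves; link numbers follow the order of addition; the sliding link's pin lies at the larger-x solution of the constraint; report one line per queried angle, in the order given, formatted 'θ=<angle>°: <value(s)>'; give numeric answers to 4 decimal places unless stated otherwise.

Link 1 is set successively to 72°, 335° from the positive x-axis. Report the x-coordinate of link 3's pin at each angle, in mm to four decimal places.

geometry: r = 52 mm, L = 284 mm, e = 1 mm
θ=72°: crank pin P = (r cos θ, r sin θ) = (16.068884, 49.454939)
θ=72°: h = r sin θ − e = 49.454939 − 1 = 48.454939
θ=72°: x = r cos θ + √(L² − h²) = 16.068884 + 279.835879 = 295.904762
θ=335°: crank pin P = (r cos θ, r sin θ) = (47.128005, -21.976150)
θ=335°: h = r sin θ − e = -21.976150 − 1 = -22.976150
θ=335°: x = r cos θ + √(L² − h²) = 47.128005 + 283.069067 = 330.197072

θ=72°: 295.9048
θ=335°: 330.1971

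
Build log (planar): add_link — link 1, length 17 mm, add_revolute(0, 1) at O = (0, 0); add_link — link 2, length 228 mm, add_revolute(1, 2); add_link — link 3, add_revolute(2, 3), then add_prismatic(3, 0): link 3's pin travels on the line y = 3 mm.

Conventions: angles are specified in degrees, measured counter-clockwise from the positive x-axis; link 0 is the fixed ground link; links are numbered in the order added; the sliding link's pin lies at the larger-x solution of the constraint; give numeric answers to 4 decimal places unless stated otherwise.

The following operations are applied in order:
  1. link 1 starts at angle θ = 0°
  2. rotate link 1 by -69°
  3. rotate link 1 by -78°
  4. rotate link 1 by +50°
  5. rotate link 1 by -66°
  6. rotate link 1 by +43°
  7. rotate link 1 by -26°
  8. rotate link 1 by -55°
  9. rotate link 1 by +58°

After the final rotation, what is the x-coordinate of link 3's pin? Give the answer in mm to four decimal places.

geometry: r = 17 mm, L = 228 mm, e = 3 mm; θ starts at 0°
rotate link 1 by -69°: θ ← 0° -69° = -69°
rotate link 1 by -78°: θ ← -69° -78° = -147°
rotate link 1 by +50°: θ ← -147° +50° = -97°
rotate link 1 by -66°: θ ← -97° -66° = -163°
rotate link 1 by +43°: θ ← -163° +43° = -120°
rotate link 1 by -26°: θ ← -120° -26° = -146°
rotate link 1 by -55°: θ ← -146° -55° = -201°
rotate link 1 by +58°: θ ← -201° +58° = -143°
crank pin P = (r cos θ, r sin θ) = (-13.576804, -10.230855)
h = r sin θ − e = -10.230855 − 3 = -13.230855
x = r cos θ + √(L² − h²) = -13.576804 + 227.615783 = 214.038979

214.0390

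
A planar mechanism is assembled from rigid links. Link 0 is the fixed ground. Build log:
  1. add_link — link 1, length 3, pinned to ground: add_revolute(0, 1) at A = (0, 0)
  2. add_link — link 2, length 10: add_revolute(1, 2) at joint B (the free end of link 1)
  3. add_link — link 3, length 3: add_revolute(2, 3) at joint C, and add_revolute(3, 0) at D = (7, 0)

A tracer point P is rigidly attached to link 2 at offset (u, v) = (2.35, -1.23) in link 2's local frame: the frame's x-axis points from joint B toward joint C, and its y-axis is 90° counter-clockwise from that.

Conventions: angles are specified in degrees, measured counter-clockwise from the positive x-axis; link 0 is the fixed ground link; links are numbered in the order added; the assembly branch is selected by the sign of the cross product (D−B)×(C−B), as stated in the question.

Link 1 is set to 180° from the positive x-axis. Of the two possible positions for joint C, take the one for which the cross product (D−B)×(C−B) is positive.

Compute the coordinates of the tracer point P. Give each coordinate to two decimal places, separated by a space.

A=(0,0), D=(7.00,0)
B = A + 3.00·(cos180°, sin180°) = (-3.0000, 0.0000)
|BD| = 10.0000
circle(B,10.00) ∩ circle(D,3.00): a=9.5500, h=2.9661
  candidates: C₊=(6.5500,2.9661) cross=29.661; C₋=(6.5500,-2.9661) cross=-29.661
  branch + wants cross > 0 → take C=(6.5500,2.9661) (cross=29.661)
ex = (C−B)/|BC| = (0.9550,0.2966); ey = (-0.2966,0.9550)
P = B + 2.35·ex + -1.23·ey = (-0.3909,-0.4776)

-0.39 -0.48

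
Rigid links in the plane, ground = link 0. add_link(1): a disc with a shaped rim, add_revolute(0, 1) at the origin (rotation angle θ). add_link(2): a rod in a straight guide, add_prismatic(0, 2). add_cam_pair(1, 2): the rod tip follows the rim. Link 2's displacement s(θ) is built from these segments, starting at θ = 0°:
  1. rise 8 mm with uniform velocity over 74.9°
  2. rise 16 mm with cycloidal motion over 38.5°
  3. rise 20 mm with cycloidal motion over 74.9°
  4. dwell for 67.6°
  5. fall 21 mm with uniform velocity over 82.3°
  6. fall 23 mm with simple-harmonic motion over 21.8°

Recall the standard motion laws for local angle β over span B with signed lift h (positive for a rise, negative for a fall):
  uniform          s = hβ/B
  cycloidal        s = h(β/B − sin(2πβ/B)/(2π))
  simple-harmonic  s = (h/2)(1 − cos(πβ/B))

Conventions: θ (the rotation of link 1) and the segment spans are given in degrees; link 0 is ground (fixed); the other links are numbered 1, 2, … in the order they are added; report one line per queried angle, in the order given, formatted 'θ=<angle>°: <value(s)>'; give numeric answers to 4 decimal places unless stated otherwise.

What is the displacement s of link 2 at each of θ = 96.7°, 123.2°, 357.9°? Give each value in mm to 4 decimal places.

segment 1 (0° to 74.9°, uniform, h = 8) is passed completely: s = 0.0000 + (8) = 8.0000
θ = 96.7° falls in segment 2 (74.9° to 113.4°, cycloidal, h = 16): β = 96.7 − 74.9 = 21.8°, B = 38.5°; Δs = 16·(0.5662 − sin(2π·0.5662)/(2π)) = 10.0892; s = 8.0000 + 10.0892 = 18.0892
segment 2 (74.9° to 113.4°, cycloidal, h = 16) is passed completely: s = 8.0000 + (16) = 24.0000
θ = 123.2° falls in segment 3 (113.4° to 188.3°, cycloidal, h = 20): β = 123.2 − 113.4 = 9.8°, B = 74.9°; Δs = 20·(0.1308 − sin(2π·0.1308)/(2π)) = 0.2850; s = 24.0000 + 0.2850 = 24.2850
segment 3 (113.4° to 188.3°, cycloidal, h = 20) is passed completely: s = 24.0000 + (20) = 44.0000
segment 4 (188.3° to 255.9°, dwell): s unchanged at 44.0000
segment 5 (255.9° to 338.2°, uniform, h = -21) is passed completely: s = 44.0000 + (-21) = 23.0000
θ = 357.9° falls in segment 6 (338.2° to 360°, simple-harmonic, h = -23): β = 357.9 − 338.2 = 19.7°, B = 21.8°; Δs = -23/2·(1 − cos(π·0.9037)) = -22.4774; s = 23.0000 − 22.4774 = 0.5226

θ=96.7°: 18.0892
θ=123.2°: 24.2850
θ=357.9°: 0.5226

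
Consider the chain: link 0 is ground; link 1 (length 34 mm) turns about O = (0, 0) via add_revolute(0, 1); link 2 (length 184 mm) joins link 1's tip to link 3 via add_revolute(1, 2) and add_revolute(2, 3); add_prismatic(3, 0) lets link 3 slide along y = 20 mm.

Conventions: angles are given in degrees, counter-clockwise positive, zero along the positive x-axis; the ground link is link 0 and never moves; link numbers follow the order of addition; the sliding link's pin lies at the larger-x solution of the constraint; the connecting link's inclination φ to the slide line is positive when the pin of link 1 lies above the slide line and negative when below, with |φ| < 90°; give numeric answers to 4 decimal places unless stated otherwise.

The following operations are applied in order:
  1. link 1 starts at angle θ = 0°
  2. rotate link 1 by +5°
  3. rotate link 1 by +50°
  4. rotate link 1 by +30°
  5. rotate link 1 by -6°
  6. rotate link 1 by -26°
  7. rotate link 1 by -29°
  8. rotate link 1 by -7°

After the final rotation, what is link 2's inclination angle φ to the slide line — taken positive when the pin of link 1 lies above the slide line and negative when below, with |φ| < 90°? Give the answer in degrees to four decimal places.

geometry: r = 34 mm, L = 184 mm, e = 20 mm; θ starts at 0°
rotate link 1 by +5°: θ ← 0° +5° = 5°
rotate link 1 by +50°: θ ← 5° +50° = 55°
rotate link 1 by +30°: θ ← 55° +30° = 85°
rotate link 1 by -6°: θ ← 85° -6° = 79°
rotate link 1 by -26°: θ ← 79° -26° = 53°
rotate link 1 by -29°: θ ← 53° -29° = 24°
rotate link 1 by -7°: θ ← 24° -7° = 17°
h = r sin θ − e = 9.940638 − 20 = -10.059362
sin φ = h / L = -10.059362 / 184 = -0.05467045
φ = arcsin(-0.05467045) = -3.133948°

-3.1339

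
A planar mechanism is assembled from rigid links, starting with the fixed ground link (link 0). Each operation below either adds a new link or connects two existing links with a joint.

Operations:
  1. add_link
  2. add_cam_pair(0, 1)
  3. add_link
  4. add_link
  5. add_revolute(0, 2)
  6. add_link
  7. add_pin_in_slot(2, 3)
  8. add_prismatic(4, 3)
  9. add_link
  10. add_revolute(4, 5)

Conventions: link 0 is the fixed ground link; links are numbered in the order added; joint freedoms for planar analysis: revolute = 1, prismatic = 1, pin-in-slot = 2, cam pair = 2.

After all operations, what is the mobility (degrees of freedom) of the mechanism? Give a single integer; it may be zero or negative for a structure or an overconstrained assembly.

link 0 = ground. State L|J1|J2 = 1|0|0
+link1  2|0|0
C(0,1) f=2→J2  2|0|1
+link2  3|0|1
+link3  4|0|1
R(0,2) f=1→J1  4|1|1
+link4  5|1|1
PS(2,3) f=2→J2  5|1|2
P(4,3) f=1→J1  5|2|2
+link5  6|2|2
R(4,5) f=1→J1  6|3|2
M = 3(6−1)−2·3−2 = 15−6−2 = 7

M = 7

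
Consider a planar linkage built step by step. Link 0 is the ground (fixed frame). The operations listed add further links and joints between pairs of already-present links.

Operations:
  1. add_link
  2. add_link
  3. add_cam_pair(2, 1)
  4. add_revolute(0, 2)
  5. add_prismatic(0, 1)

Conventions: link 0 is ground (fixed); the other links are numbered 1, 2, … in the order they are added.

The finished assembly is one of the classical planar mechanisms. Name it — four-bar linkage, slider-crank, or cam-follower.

links: 3 (incl. ground); joints: 1 revolute, 1 prismatic, 1 higher (cam) pair, forming one closed loop
3 links, revolute + prismatic + higher pair in one loop → cam-follower

cam-follower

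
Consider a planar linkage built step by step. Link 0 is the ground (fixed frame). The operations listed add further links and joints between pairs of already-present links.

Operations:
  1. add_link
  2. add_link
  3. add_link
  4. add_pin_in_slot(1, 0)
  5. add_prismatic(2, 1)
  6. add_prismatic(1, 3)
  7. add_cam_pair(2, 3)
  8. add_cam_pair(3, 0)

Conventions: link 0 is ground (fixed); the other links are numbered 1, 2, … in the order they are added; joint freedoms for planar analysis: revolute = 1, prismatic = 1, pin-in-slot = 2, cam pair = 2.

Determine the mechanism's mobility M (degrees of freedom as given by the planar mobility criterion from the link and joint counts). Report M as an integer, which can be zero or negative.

ground; <1,0,0>
#1 <2,0,0>
#2 <3,0,0>
#3 <4,0,0>
PS:1↔0 J2 <4,0,1>
P:2↔1 J1 <4,1,1>
P:1↔3 J1 <4,2,1>
C:2↔3 J2 <4,2,2>
C:3↔0 J2 <4,2,3>
3×3 − 2×2 − 1×3 = 2

M = 2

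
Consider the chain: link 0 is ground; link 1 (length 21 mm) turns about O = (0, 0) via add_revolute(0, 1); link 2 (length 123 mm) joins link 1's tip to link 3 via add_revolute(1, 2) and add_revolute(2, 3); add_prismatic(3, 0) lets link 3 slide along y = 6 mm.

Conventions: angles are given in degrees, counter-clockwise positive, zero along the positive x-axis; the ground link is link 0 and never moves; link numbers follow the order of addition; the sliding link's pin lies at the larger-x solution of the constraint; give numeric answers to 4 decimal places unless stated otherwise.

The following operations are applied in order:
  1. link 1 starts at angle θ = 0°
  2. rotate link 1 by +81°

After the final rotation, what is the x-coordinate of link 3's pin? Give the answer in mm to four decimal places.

geometry: r = 21 mm, L = 123 mm, e = 6 mm; θ starts at 0°
rotate link 1 by +81°: θ ← 0° +81° = 81°
crank pin P = (r cos θ, r sin θ) = (3.285124, 20.741455)
h = r sin θ − e = 20.741455 − 6 = 14.741455
x = r cos θ + √(L² − h²) = 3.285124 + 122.113429 = 125.398553

125.3986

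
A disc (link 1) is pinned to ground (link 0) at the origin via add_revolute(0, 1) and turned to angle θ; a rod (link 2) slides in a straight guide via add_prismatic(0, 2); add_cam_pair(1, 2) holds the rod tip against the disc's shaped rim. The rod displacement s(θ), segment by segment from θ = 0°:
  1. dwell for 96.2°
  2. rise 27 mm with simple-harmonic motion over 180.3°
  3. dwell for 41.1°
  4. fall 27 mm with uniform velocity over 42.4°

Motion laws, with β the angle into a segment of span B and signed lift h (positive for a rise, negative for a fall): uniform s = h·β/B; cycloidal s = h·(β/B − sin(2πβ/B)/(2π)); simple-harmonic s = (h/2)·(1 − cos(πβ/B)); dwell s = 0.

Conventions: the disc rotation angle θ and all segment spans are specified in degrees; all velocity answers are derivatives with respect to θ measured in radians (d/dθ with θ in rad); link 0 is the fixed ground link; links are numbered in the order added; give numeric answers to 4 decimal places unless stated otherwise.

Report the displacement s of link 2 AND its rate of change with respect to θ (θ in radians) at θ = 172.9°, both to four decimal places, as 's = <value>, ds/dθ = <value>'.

segment 1 (0° to 96.2°, dwell): s unchanged at 0.0000
θ = 172.9° falls in segment 2 (96.2° to 276.5°, simple-harmonic, h = 27): β = 172.9 − 96.2 = 76.7°, B = 180.3°; Δs = 27/2·(1 − cos(π·0.4254)) = 10.3651; s = 0.0000 + 10.3651 = 10.3651
velocity in seg [96.2°–276.5°] (simple-harmonic), θ in radians: β = 76.7° = 1.3387 rad, B = 180.3° = 3.1468 rad; ds/dθ = (πh/(2B)) sin(πβ/B) = (π·27/(2·3.1468)) sin(π·0.4254) = 13.109116 mm/rad

s = 10.3651, ds/dθ = 13.1091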